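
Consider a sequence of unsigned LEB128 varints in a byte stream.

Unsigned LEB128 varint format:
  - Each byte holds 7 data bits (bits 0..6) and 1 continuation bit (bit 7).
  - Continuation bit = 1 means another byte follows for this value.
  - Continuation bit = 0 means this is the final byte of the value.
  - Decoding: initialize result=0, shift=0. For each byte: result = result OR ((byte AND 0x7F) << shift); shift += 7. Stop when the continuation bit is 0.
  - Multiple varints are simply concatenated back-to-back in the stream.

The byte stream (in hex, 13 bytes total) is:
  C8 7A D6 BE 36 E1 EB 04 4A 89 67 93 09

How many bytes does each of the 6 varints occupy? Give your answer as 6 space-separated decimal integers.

Answer: 2 3 3 1 2 2

Derivation:
  byte[0]=0xC8 cont=1 payload=0x48=72: acc |= 72<<0 -> acc=72 shift=7
  byte[1]=0x7A cont=0 payload=0x7A=122: acc |= 122<<7 -> acc=15688 shift=14 [end]
Varint 1: bytes[0:2] = C8 7A -> value 15688 (2 byte(s))
  byte[2]=0xD6 cont=1 payload=0x56=86: acc |= 86<<0 -> acc=86 shift=7
  byte[3]=0xBE cont=1 payload=0x3E=62: acc |= 62<<7 -> acc=8022 shift=14
  byte[4]=0x36 cont=0 payload=0x36=54: acc |= 54<<14 -> acc=892758 shift=21 [end]
Varint 2: bytes[2:5] = D6 BE 36 -> value 892758 (3 byte(s))
  byte[5]=0xE1 cont=1 payload=0x61=97: acc |= 97<<0 -> acc=97 shift=7
  byte[6]=0xEB cont=1 payload=0x6B=107: acc |= 107<<7 -> acc=13793 shift=14
  byte[7]=0x04 cont=0 payload=0x04=4: acc |= 4<<14 -> acc=79329 shift=21 [end]
Varint 3: bytes[5:8] = E1 EB 04 -> value 79329 (3 byte(s))
  byte[8]=0x4A cont=0 payload=0x4A=74: acc |= 74<<0 -> acc=74 shift=7 [end]
Varint 4: bytes[8:9] = 4A -> value 74 (1 byte(s))
  byte[9]=0x89 cont=1 payload=0x09=9: acc |= 9<<0 -> acc=9 shift=7
  byte[10]=0x67 cont=0 payload=0x67=103: acc |= 103<<7 -> acc=13193 shift=14 [end]
Varint 5: bytes[9:11] = 89 67 -> value 13193 (2 byte(s))
  byte[11]=0x93 cont=1 payload=0x13=19: acc |= 19<<0 -> acc=19 shift=7
  byte[12]=0x09 cont=0 payload=0x09=9: acc |= 9<<7 -> acc=1171 shift=14 [end]
Varint 6: bytes[11:13] = 93 09 -> value 1171 (2 byte(s))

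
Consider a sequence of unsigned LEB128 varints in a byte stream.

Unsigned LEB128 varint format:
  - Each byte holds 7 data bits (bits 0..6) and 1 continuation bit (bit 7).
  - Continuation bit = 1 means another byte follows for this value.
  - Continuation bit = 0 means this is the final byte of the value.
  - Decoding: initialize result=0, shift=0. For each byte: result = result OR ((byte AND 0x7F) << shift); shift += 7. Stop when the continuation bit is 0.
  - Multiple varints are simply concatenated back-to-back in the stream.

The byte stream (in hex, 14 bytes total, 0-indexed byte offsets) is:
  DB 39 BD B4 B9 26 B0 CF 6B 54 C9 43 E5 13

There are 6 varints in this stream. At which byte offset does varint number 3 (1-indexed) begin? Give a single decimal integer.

  byte[0]=0xDB cont=1 payload=0x5B=91: acc |= 91<<0 -> acc=91 shift=7
  byte[1]=0x39 cont=0 payload=0x39=57: acc |= 57<<7 -> acc=7387 shift=14 [end]
Varint 1: bytes[0:2] = DB 39 -> value 7387 (2 byte(s))
  byte[2]=0xBD cont=1 payload=0x3D=61: acc |= 61<<0 -> acc=61 shift=7
  byte[3]=0xB4 cont=1 payload=0x34=52: acc |= 52<<7 -> acc=6717 shift=14
  byte[4]=0xB9 cont=1 payload=0x39=57: acc |= 57<<14 -> acc=940605 shift=21
  byte[5]=0x26 cont=0 payload=0x26=38: acc |= 38<<21 -> acc=80632381 shift=28 [end]
Varint 2: bytes[2:6] = BD B4 B9 26 -> value 80632381 (4 byte(s))
  byte[6]=0xB0 cont=1 payload=0x30=48: acc |= 48<<0 -> acc=48 shift=7
  byte[7]=0xCF cont=1 payload=0x4F=79: acc |= 79<<7 -> acc=10160 shift=14
  byte[8]=0x6B cont=0 payload=0x6B=107: acc |= 107<<14 -> acc=1763248 shift=21 [end]
Varint 3: bytes[6:9] = B0 CF 6B -> value 1763248 (3 byte(s))
  byte[9]=0x54 cont=0 payload=0x54=84: acc |= 84<<0 -> acc=84 shift=7 [end]
Varint 4: bytes[9:10] = 54 -> value 84 (1 byte(s))
  byte[10]=0xC9 cont=1 payload=0x49=73: acc |= 73<<0 -> acc=73 shift=7
  byte[11]=0x43 cont=0 payload=0x43=67: acc |= 67<<7 -> acc=8649 shift=14 [end]
Varint 5: bytes[10:12] = C9 43 -> value 8649 (2 byte(s))
  byte[12]=0xE5 cont=1 payload=0x65=101: acc |= 101<<0 -> acc=101 shift=7
  byte[13]=0x13 cont=0 payload=0x13=19: acc |= 19<<7 -> acc=2533 shift=14 [end]
Varint 6: bytes[12:14] = E5 13 -> value 2533 (2 byte(s))

Answer: 6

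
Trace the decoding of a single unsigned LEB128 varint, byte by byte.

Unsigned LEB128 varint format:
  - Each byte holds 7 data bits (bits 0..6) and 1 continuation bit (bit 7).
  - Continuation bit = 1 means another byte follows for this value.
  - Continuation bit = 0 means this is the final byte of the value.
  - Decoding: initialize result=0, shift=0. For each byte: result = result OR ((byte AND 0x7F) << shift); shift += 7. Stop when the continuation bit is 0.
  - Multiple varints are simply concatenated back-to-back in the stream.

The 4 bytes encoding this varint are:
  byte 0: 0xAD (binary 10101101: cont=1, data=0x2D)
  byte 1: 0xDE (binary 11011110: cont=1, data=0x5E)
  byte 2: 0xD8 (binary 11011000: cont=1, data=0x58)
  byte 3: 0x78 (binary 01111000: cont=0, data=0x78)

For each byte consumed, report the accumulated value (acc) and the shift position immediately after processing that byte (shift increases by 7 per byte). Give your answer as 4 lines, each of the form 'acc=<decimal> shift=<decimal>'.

byte 0=0xAD: payload=0x2D=45, contrib = 45<<0 = 45; acc -> 45, shift -> 7
byte 1=0xDE: payload=0x5E=94, contrib = 94<<7 = 12032; acc -> 12077, shift -> 14
byte 2=0xD8: payload=0x58=88, contrib = 88<<14 = 1441792; acc -> 1453869, shift -> 21
byte 3=0x78: payload=0x78=120, contrib = 120<<21 = 251658240; acc -> 253112109, shift -> 28

Answer: acc=45 shift=7
acc=12077 shift=14
acc=1453869 shift=21
acc=253112109 shift=28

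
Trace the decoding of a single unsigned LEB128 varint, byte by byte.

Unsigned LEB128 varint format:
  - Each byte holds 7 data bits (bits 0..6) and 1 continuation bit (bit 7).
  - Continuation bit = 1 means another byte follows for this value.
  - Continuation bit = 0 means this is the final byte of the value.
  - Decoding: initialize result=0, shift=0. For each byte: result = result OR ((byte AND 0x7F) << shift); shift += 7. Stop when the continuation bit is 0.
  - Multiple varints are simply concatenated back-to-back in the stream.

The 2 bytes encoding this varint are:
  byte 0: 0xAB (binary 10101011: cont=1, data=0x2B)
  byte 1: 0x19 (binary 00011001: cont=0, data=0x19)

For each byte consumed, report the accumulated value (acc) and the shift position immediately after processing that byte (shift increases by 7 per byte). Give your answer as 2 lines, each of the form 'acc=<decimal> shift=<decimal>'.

byte 0=0xAB: payload=0x2B=43, contrib = 43<<0 = 43; acc -> 43, shift -> 7
byte 1=0x19: payload=0x19=25, contrib = 25<<7 = 3200; acc -> 3243, shift -> 14

Answer: acc=43 shift=7
acc=3243 shift=14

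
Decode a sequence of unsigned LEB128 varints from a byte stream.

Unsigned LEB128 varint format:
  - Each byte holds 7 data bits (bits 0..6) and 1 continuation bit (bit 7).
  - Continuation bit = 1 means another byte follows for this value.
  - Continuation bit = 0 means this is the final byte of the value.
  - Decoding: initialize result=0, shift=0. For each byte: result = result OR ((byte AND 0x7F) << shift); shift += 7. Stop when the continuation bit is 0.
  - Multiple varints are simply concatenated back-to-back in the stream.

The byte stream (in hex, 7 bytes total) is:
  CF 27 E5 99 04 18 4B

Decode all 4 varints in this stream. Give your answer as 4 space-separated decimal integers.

Answer: 5071 68837 24 75

Derivation:
  byte[0]=0xCF cont=1 payload=0x4F=79: acc |= 79<<0 -> acc=79 shift=7
  byte[1]=0x27 cont=0 payload=0x27=39: acc |= 39<<7 -> acc=5071 shift=14 [end]
Varint 1: bytes[0:2] = CF 27 -> value 5071 (2 byte(s))
  byte[2]=0xE5 cont=1 payload=0x65=101: acc |= 101<<0 -> acc=101 shift=7
  byte[3]=0x99 cont=1 payload=0x19=25: acc |= 25<<7 -> acc=3301 shift=14
  byte[4]=0x04 cont=0 payload=0x04=4: acc |= 4<<14 -> acc=68837 shift=21 [end]
Varint 2: bytes[2:5] = E5 99 04 -> value 68837 (3 byte(s))
  byte[5]=0x18 cont=0 payload=0x18=24: acc |= 24<<0 -> acc=24 shift=7 [end]
Varint 3: bytes[5:6] = 18 -> value 24 (1 byte(s))
  byte[6]=0x4B cont=0 payload=0x4B=75: acc |= 75<<0 -> acc=75 shift=7 [end]
Varint 4: bytes[6:7] = 4B -> value 75 (1 byte(s))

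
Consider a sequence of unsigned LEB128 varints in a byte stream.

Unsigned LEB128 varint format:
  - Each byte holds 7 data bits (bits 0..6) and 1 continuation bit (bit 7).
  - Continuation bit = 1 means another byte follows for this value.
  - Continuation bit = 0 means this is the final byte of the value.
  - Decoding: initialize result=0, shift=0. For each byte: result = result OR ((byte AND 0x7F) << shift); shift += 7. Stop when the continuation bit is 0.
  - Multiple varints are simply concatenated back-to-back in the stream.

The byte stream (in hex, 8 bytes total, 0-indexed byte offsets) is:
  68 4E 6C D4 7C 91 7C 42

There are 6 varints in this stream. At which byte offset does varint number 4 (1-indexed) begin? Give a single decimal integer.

  byte[0]=0x68 cont=0 payload=0x68=104: acc |= 104<<0 -> acc=104 shift=7 [end]
Varint 1: bytes[0:1] = 68 -> value 104 (1 byte(s))
  byte[1]=0x4E cont=0 payload=0x4E=78: acc |= 78<<0 -> acc=78 shift=7 [end]
Varint 2: bytes[1:2] = 4E -> value 78 (1 byte(s))
  byte[2]=0x6C cont=0 payload=0x6C=108: acc |= 108<<0 -> acc=108 shift=7 [end]
Varint 3: bytes[2:3] = 6C -> value 108 (1 byte(s))
  byte[3]=0xD4 cont=1 payload=0x54=84: acc |= 84<<0 -> acc=84 shift=7
  byte[4]=0x7C cont=0 payload=0x7C=124: acc |= 124<<7 -> acc=15956 shift=14 [end]
Varint 4: bytes[3:5] = D4 7C -> value 15956 (2 byte(s))
  byte[5]=0x91 cont=1 payload=0x11=17: acc |= 17<<0 -> acc=17 shift=7
  byte[6]=0x7C cont=0 payload=0x7C=124: acc |= 124<<7 -> acc=15889 shift=14 [end]
Varint 5: bytes[5:7] = 91 7C -> value 15889 (2 byte(s))
  byte[7]=0x42 cont=0 payload=0x42=66: acc |= 66<<0 -> acc=66 shift=7 [end]
Varint 6: bytes[7:8] = 42 -> value 66 (1 byte(s))

Answer: 3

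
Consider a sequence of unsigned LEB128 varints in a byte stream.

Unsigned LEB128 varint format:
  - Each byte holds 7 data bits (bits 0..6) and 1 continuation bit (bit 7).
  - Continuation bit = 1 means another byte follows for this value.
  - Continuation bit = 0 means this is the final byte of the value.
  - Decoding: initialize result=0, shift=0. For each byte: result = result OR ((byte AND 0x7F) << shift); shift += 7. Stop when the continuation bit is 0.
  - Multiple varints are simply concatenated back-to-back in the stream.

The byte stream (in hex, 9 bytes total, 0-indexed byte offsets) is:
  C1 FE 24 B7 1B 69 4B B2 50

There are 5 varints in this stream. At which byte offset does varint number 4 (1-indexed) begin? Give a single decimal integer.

  byte[0]=0xC1 cont=1 payload=0x41=65: acc |= 65<<0 -> acc=65 shift=7
  byte[1]=0xFE cont=1 payload=0x7E=126: acc |= 126<<7 -> acc=16193 shift=14
  byte[2]=0x24 cont=0 payload=0x24=36: acc |= 36<<14 -> acc=606017 shift=21 [end]
Varint 1: bytes[0:3] = C1 FE 24 -> value 606017 (3 byte(s))
  byte[3]=0xB7 cont=1 payload=0x37=55: acc |= 55<<0 -> acc=55 shift=7
  byte[4]=0x1B cont=0 payload=0x1B=27: acc |= 27<<7 -> acc=3511 shift=14 [end]
Varint 2: bytes[3:5] = B7 1B -> value 3511 (2 byte(s))
  byte[5]=0x69 cont=0 payload=0x69=105: acc |= 105<<0 -> acc=105 shift=7 [end]
Varint 3: bytes[5:6] = 69 -> value 105 (1 byte(s))
  byte[6]=0x4B cont=0 payload=0x4B=75: acc |= 75<<0 -> acc=75 shift=7 [end]
Varint 4: bytes[6:7] = 4B -> value 75 (1 byte(s))
  byte[7]=0xB2 cont=1 payload=0x32=50: acc |= 50<<0 -> acc=50 shift=7
  byte[8]=0x50 cont=0 payload=0x50=80: acc |= 80<<7 -> acc=10290 shift=14 [end]
Varint 5: bytes[7:9] = B2 50 -> value 10290 (2 byte(s))

Answer: 6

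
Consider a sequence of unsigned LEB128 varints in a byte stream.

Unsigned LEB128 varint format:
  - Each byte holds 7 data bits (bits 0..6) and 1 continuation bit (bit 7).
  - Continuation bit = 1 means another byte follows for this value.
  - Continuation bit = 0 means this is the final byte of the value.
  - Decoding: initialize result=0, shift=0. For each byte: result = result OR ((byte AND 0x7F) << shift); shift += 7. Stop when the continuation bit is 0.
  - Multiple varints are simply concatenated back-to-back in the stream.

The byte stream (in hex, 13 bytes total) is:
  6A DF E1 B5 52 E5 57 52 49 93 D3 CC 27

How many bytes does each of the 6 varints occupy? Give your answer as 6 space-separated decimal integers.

  byte[0]=0x6A cont=0 payload=0x6A=106: acc |= 106<<0 -> acc=106 shift=7 [end]
Varint 1: bytes[0:1] = 6A -> value 106 (1 byte(s))
  byte[1]=0xDF cont=1 payload=0x5F=95: acc |= 95<<0 -> acc=95 shift=7
  byte[2]=0xE1 cont=1 payload=0x61=97: acc |= 97<<7 -> acc=12511 shift=14
  byte[3]=0xB5 cont=1 payload=0x35=53: acc |= 53<<14 -> acc=880863 shift=21
  byte[4]=0x52 cont=0 payload=0x52=82: acc |= 82<<21 -> acc=172847327 shift=28 [end]
Varint 2: bytes[1:5] = DF E1 B5 52 -> value 172847327 (4 byte(s))
  byte[5]=0xE5 cont=1 payload=0x65=101: acc |= 101<<0 -> acc=101 shift=7
  byte[6]=0x57 cont=0 payload=0x57=87: acc |= 87<<7 -> acc=11237 shift=14 [end]
Varint 3: bytes[5:7] = E5 57 -> value 11237 (2 byte(s))
  byte[7]=0x52 cont=0 payload=0x52=82: acc |= 82<<0 -> acc=82 shift=7 [end]
Varint 4: bytes[7:8] = 52 -> value 82 (1 byte(s))
  byte[8]=0x49 cont=0 payload=0x49=73: acc |= 73<<0 -> acc=73 shift=7 [end]
Varint 5: bytes[8:9] = 49 -> value 73 (1 byte(s))
  byte[9]=0x93 cont=1 payload=0x13=19: acc |= 19<<0 -> acc=19 shift=7
  byte[10]=0xD3 cont=1 payload=0x53=83: acc |= 83<<7 -> acc=10643 shift=14
  byte[11]=0xCC cont=1 payload=0x4C=76: acc |= 76<<14 -> acc=1255827 shift=21
  byte[12]=0x27 cont=0 payload=0x27=39: acc |= 39<<21 -> acc=83044755 shift=28 [end]
Varint 6: bytes[9:13] = 93 D3 CC 27 -> value 83044755 (4 byte(s))

Answer: 1 4 2 1 1 4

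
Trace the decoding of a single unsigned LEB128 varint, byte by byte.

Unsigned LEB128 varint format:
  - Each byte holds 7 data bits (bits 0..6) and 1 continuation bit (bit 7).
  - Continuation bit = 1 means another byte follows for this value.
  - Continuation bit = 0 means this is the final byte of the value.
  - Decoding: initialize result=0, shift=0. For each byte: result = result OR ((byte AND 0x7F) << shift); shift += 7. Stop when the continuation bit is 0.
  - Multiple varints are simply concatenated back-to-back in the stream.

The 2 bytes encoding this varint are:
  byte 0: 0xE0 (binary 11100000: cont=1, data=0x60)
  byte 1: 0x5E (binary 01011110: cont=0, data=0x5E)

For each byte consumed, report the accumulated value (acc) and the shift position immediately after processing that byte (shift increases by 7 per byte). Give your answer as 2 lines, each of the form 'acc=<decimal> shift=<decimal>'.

byte 0=0xE0: payload=0x60=96, contrib = 96<<0 = 96; acc -> 96, shift -> 7
byte 1=0x5E: payload=0x5E=94, contrib = 94<<7 = 12032; acc -> 12128, shift -> 14

Answer: acc=96 shift=7
acc=12128 shift=14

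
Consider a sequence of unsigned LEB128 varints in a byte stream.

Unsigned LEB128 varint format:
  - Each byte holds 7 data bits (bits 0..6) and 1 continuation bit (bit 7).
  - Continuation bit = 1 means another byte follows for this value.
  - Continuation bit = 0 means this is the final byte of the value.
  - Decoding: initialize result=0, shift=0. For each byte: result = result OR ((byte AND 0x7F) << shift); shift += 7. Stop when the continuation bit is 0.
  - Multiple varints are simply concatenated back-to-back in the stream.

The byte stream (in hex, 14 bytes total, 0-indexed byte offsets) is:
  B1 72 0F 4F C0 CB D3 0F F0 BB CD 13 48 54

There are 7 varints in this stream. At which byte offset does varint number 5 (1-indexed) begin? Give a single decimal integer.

Answer: 8

Derivation:
  byte[0]=0xB1 cont=1 payload=0x31=49: acc |= 49<<0 -> acc=49 shift=7
  byte[1]=0x72 cont=0 payload=0x72=114: acc |= 114<<7 -> acc=14641 shift=14 [end]
Varint 1: bytes[0:2] = B1 72 -> value 14641 (2 byte(s))
  byte[2]=0x0F cont=0 payload=0x0F=15: acc |= 15<<0 -> acc=15 shift=7 [end]
Varint 2: bytes[2:3] = 0F -> value 15 (1 byte(s))
  byte[3]=0x4F cont=0 payload=0x4F=79: acc |= 79<<0 -> acc=79 shift=7 [end]
Varint 3: bytes[3:4] = 4F -> value 79 (1 byte(s))
  byte[4]=0xC0 cont=1 payload=0x40=64: acc |= 64<<0 -> acc=64 shift=7
  byte[5]=0xCB cont=1 payload=0x4B=75: acc |= 75<<7 -> acc=9664 shift=14
  byte[6]=0xD3 cont=1 payload=0x53=83: acc |= 83<<14 -> acc=1369536 shift=21
  byte[7]=0x0F cont=0 payload=0x0F=15: acc |= 15<<21 -> acc=32826816 shift=28 [end]
Varint 4: bytes[4:8] = C0 CB D3 0F -> value 32826816 (4 byte(s))
  byte[8]=0xF0 cont=1 payload=0x70=112: acc |= 112<<0 -> acc=112 shift=7
  byte[9]=0xBB cont=1 payload=0x3B=59: acc |= 59<<7 -> acc=7664 shift=14
  byte[10]=0xCD cont=1 payload=0x4D=77: acc |= 77<<14 -> acc=1269232 shift=21
  byte[11]=0x13 cont=0 payload=0x13=19: acc |= 19<<21 -> acc=41115120 shift=28 [end]
Varint 5: bytes[8:12] = F0 BB CD 13 -> value 41115120 (4 byte(s))
  byte[12]=0x48 cont=0 payload=0x48=72: acc |= 72<<0 -> acc=72 shift=7 [end]
Varint 6: bytes[12:13] = 48 -> value 72 (1 byte(s))
  byte[13]=0x54 cont=0 payload=0x54=84: acc |= 84<<0 -> acc=84 shift=7 [end]
Varint 7: bytes[13:14] = 54 -> value 84 (1 byte(s))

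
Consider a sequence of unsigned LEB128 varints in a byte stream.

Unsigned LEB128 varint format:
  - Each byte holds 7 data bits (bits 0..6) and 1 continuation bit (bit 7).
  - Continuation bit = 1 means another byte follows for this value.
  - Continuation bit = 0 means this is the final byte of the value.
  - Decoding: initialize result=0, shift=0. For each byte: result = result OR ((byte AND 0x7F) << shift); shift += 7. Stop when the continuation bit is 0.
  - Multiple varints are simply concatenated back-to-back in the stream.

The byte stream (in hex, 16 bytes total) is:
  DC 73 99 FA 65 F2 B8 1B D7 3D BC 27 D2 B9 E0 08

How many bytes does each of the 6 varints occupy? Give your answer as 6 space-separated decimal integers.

Answer: 2 3 3 2 2 4

Derivation:
  byte[0]=0xDC cont=1 payload=0x5C=92: acc |= 92<<0 -> acc=92 shift=7
  byte[1]=0x73 cont=0 payload=0x73=115: acc |= 115<<7 -> acc=14812 shift=14 [end]
Varint 1: bytes[0:2] = DC 73 -> value 14812 (2 byte(s))
  byte[2]=0x99 cont=1 payload=0x19=25: acc |= 25<<0 -> acc=25 shift=7
  byte[3]=0xFA cont=1 payload=0x7A=122: acc |= 122<<7 -> acc=15641 shift=14
  byte[4]=0x65 cont=0 payload=0x65=101: acc |= 101<<14 -> acc=1670425 shift=21 [end]
Varint 2: bytes[2:5] = 99 FA 65 -> value 1670425 (3 byte(s))
  byte[5]=0xF2 cont=1 payload=0x72=114: acc |= 114<<0 -> acc=114 shift=7
  byte[6]=0xB8 cont=1 payload=0x38=56: acc |= 56<<7 -> acc=7282 shift=14
  byte[7]=0x1B cont=0 payload=0x1B=27: acc |= 27<<14 -> acc=449650 shift=21 [end]
Varint 3: bytes[5:8] = F2 B8 1B -> value 449650 (3 byte(s))
  byte[8]=0xD7 cont=1 payload=0x57=87: acc |= 87<<0 -> acc=87 shift=7
  byte[9]=0x3D cont=0 payload=0x3D=61: acc |= 61<<7 -> acc=7895 shift=14 [end]
Varint 4: bytes[8:10] = D7 3D -> value 7895 (2 byte(s))
  byte[10]=0xBC cont=1 payload=0x3C=60: acc |= 60<<0 -> acc=60 shift=7
  byte[11]=0x27 cont=0 payload=0x27=39: acc |= 39<<7 -> acc=5052 shift=14 [end]
Varint 5: bytes[10:12] = BC 27 -> value 5052 (2 byte(s))
  byte[12]=0xD2 cont=1 payload=0x52=82: acc |= 82<<0 -> acc=82 shift=7
  byte[13]=0xB9 cont=1 payload=0x39=57: acc |= 57<<7 -> acc=7378 shift=14
  byte[14]=0xE0 cont=1 payload=0x60=96: acc |= 96<<14 -> acc=1580242 shift=21
  byte[15]=0x08 cont=0 payload=0x08=8: acc |= 8<<21 -> acc=18357458 shift=28 [end]
Varint 6: bytes[12:16] = D2 B9 E0 08 -> value 18357458 (4 byte(s))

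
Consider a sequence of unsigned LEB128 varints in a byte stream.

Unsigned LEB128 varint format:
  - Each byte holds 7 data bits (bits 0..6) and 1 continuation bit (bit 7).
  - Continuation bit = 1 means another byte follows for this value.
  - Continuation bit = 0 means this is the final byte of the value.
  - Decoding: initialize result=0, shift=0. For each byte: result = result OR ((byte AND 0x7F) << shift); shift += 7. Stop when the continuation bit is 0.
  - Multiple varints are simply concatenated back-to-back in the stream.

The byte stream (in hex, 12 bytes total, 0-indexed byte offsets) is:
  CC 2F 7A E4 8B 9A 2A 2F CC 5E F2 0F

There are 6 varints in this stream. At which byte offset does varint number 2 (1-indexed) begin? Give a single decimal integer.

  byte[0]=0xCC cont=1 payload=0x4C=76: acc |= 76<<0 -> acc=76 shift=7
  byte[1]=0x2F cont=0 payload=0x2F=47: acc |= 47<<7 -> acc=6092 shift=14 [end]
Varint 1: bytes[0:2] = CC 2F -> value 6092 (2 byte(s))
  byte[2]=0x7A cont=0 payload=0x7A=122: acc |= 122<<0 -> acc=122 shift=7 [end]
Varint 2: bytes[2:3] = 7A -> value 122 (1 byte(s))
  byte[3]=0xE4 cont=1 payload=0x64=100: acc |= 100<<0 -> acc=100 shift=7
  byte[4]=0x8B cont=1 payload=0x0B=11: acc |= 11<<7 -> acc=1508 shift=14
  byte[5]=0x9A cont=1 payload=0x1A=26: acc |= 26<<14 -> acc=427492 shift=21
  byte[6]=0x2A cont=0 payload=0x2A=42: acc |= 42<<21 -> acc=88507876 shift=28 [end]
Varint 3: bytes[3:7] = E4 8B 9A 2A -> value 88507876 (4 byte(s))
  byte[7]=0x2F cont=0 payload=0x2F=47: acc |= 47<<0 -> acc=47 shift=7 [end]
Varint 4: bytes[7:8] = 2F -> value 47 (1 byte(s))
  byte[8]=0xCC cont=1 payload=0x4C=76: acc |= 76<<0 -> acc=76 shift=7
  byte[9]=0x5E cont=0 payload=0x5E=94: acc |= 94<<7 -> acc=12108 shift=14 [end]
Varint 5: bytes[8:10] = CC 5E -> value 12108 (2 byte(s))
  byte[10]=0xF2 cont=1 payload=0x72=114: acc |= 114<<0 -> acc=114 shift=7
  byte[11]=0x0F cont=0 payload=0x0F=15: acc |= 15<<7 -> acc=2034 shift=14 [end]
Varint 6: bytes[10:12] = F2 0F -> value 2034 (2 byte(s))

Answer: 2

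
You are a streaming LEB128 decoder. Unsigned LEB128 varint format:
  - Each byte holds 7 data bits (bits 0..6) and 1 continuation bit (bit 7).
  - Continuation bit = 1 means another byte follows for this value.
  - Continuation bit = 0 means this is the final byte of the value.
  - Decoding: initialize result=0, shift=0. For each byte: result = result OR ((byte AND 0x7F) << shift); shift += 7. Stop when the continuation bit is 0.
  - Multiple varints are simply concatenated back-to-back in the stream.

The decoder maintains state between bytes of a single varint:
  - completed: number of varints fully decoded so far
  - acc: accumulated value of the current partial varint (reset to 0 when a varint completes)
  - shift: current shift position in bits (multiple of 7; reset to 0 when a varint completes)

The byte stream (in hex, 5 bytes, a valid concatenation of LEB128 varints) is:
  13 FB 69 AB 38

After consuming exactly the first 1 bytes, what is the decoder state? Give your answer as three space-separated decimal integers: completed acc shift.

byte[0]=0x13 cont=0 payload=0x13: varint #1 complete (value=19); reset -> completed=1 acc=0 shift=0

Answer: 1 0 0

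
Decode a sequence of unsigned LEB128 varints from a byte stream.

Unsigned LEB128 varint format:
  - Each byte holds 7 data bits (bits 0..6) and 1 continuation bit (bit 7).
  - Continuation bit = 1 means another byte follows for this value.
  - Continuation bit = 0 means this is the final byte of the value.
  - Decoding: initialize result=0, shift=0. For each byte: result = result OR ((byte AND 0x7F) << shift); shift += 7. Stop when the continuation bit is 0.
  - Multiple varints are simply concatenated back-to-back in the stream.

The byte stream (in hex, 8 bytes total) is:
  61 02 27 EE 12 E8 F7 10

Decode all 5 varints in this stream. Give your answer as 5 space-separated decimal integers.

  byte[0]=0x61 cont=0 payload=0x61=97: acc |= 97<<0 -> acc=97 shift=7 [end]
Varint 1: bytes[0:1] = 61 -> value 97 (1 byte(s))
  byte[1]=0x02 cont=0 payload=0x02=2: acc |= 2<<0 -> acc=2 shift=7 [end]
Varint 2: bytes[1:2] = 02 -> value 2 (1 byte(s))
  byte[2]=0x27 cont=0 payload=0x27=39: acc |= 39<<0 -> acc=39 shift=7 [end]
Varint 3: bytes[2:3] = 27 -> value 39 (1 byte(s))
  byte[3]=0xEE cont=1 payload=0x6E=110: acc |= 110<<0 -> acc=110 shift=7
  byte[4]=0x12 cont=0 payload=0x12=18: acc |= 18<<7 -> acc=2414 shift=14 [end]
Varint 4: bytes[3:5] = EE 12 -> value 2414 (2 byte(s))
  byte[5]=0xE8 cont=1 payload=0x68=104: acc |= 104<<0 -> acc=104 shift=7
  byte[6]=0xF7 cont=1 payload=0x77=119: acc |= 119<<7 -> acc=15336 shift=14
  byte[7]=0x10 cont=0 payload=0x10=16: acc |= 16<<14 -> acc=277480 shift=21 [end]
Varint 5: bytes[5:8] = E8 F7 10 -> value 277480 (3 byte(s))

Answer: 97 2 39 2414 277480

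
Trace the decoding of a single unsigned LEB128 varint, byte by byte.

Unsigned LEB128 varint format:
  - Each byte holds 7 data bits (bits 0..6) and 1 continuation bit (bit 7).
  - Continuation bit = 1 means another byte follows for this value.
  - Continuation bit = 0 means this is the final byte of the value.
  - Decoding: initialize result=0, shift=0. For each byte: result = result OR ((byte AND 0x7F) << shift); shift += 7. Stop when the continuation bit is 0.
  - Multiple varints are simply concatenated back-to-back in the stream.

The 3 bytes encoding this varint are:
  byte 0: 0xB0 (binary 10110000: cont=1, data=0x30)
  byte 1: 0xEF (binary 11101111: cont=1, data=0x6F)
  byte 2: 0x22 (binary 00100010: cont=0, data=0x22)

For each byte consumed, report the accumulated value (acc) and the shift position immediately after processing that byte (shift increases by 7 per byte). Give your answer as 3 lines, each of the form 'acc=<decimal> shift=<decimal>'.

Answer: acc=48 shift=7
acc=14256 shift=14
acc=571312 shift=21

Derivation:
byte 0=0xB0: payload=0x30=48, contrib = 48<<0 = 48; acc -> 48, shift -> 7
byte 1=0xEF: payload=0x6F=111, contrib = 111<<7 = 14208; acc -> 14256, shift -> 14
byte 2=0x22: payload=0x22=34, contrib = 34<<14 = 557056; acc -> 571312, shift -> 21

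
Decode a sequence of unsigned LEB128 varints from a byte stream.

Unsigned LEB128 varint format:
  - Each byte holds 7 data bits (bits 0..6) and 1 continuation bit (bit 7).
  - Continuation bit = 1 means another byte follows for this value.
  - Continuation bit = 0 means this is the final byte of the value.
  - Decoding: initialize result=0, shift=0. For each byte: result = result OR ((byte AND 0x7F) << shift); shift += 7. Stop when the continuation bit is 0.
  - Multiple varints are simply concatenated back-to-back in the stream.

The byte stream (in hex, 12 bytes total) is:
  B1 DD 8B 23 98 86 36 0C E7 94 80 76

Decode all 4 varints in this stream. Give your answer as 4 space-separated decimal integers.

Answer: 73592497 885528 12 247466599

Derivation:
  byte[0]=0xB1 cont=1 payload=0x31=49: acc |= 49<<0 -> acc=49 shift=7
  byte[1]=0xDD cont=1 payload=0x5D=93: acc |= 93<<7 -> acc=11953 shift=14
  byte[2]=0x8B cont=1 payload=0x0B=11: acc |= 11<<14 -> acc=192177 shift=21
  byte[3]=0x23 cont=0 payload=0x23=35: acc |= 35<<21 -> acc=73592497 shift=28 [end]
Varint 1: bytes[0:4] = B1 DD 8B 23 -> value 73592497 (4 byte(s))
  byte[4]=0x98 cont=1 payload=0x18=24: acc |= 24<<0 -> acc=24 shift=7
  byte[5]=0x86 cont=1 payload=0x06=6: acc |= 6<<7 -> acc=792 shift=14
  byte[6]=0x36 cont=0 payload=0x36=54: acc |= 54<<14 -> acc=885528 shift=21 [end]
Varint 2: bytes[4:7] = 98 86 36 -> value 885528 (3 byte(s))
  byte[7]=0x0C cont=0 payload=0x0C=12: acc |= 12<<0 -> acc=12 shift=7 [end]
Varint 3: bytes[7:8] = 0C -> value 12 (1 byte(s))
  byte[8]=0xE7 cont=1 payload=0x67=103: acc |= 103<<0 -> acc=103 shift=7
  byte[9]=0x94 cont=1 payload=0x14=20: acc |= 20<<7 -> acc=2663 shift=14
  byte[10]=0x80 cont=1 payload=0x00=0: acc |= 0<<14 -> acc=2663 shift=21
  byte[11]=0x76 cont=0 payload=0x76=118: acc |= 118<<21 -> acc=247466599 shift=28 [end]
Varint 4: bytes[8:12] = E7 94 80 76 -> value 247466599 (4 byte(s))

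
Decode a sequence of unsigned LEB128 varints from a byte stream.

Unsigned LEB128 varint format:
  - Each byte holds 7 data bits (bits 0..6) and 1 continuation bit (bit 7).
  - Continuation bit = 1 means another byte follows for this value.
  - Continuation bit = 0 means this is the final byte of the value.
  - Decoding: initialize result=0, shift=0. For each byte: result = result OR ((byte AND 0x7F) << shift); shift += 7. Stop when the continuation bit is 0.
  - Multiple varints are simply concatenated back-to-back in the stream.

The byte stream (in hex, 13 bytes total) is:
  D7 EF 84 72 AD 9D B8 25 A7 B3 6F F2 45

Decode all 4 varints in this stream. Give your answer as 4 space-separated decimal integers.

Answer: 239155159 78515885 1825191 8946

Derivation:
  byte[0]=0xD7 cont=1 payload=0x57=87: acc |= 87<<0 -> acc=87 shift=7
  byte[1]=0xEF cont=1 payload=0x6F=111: acc |= 111<<7 -> acc=14295 shift=14
  byte[2]=0x84 cont=1 payload=0x04=4: acc |= 4<<14 -> acc=79831 shift=21
  byte[3]=0x72 cont=0 payload=0x72=114: acc |= 114<<21 -> acc=239155159 shift=28 [end]
Varint 1: bytes[0:4] = D7 EF 84 72 -> value 239155159 (4 byte(s))
  byte[4]=0xAD cont=1 payload=0x2D=45: acc |= 45<<0 -> acc=45 shift=7
  byte[5]=0x9D cont=1 payload=0x1D=29: acc |= 29<<7 -> acc=3757 shift=14
  byte[6]=0xB8 cont=1 payload=0x38=56: acc |= 56<<14 -> acc=921261 shift=21
  byte[7]=0x25 cont=0 payload=0x25=37: acc |= 37<<21 -> acc=78515885 shift=28 [end]
Varint 2: bytes[4:8] = AD 9D B8 25 -> value 78515885 (4 byte(s))
  byte[8]=0xA7 cont=1 payload=0x27=39: acc |= 39<<0 -> acc=39 shift=7
  byte[9]=0xB3 cont=1 payload=0x33=51: acc |= 51<<7 -> acc=6567 shift=14
  byte[10]=0x6F cont=0 payload=0x6F=111: acc |= 111<<14 -> acc=1825191 shift=21 [end]
Varint 3: bytes[8:11] = A7 B3 6F -> value 1825191 (3 byte(s))
  byte[11]=0xF2 cont=1 payload=0x72=114: acc |= 114<<0 -> acc=114 shift=7
  byte[12]=0x45 cont=0 payload=0x45=69: acc |= 69<<7 -> acc=8946 shift=14 [end]
Varint 4: bytes[11:13] = F2 45 -> value 8946 (2 byte(s))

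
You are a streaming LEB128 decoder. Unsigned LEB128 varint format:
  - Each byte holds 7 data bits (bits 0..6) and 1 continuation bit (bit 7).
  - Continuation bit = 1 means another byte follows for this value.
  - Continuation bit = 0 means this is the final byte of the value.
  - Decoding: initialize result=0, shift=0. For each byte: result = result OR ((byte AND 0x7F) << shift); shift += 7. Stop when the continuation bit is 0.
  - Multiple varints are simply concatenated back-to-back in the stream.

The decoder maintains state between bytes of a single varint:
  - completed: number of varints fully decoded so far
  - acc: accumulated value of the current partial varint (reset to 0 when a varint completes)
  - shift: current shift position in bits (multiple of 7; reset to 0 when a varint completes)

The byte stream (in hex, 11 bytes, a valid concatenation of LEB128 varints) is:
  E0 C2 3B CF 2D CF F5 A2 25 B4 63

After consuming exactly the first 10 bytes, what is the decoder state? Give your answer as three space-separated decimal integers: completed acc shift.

byte[0]=0xE0 cont=1 payload=0x60: acc |= 96<<0 -> completed=0 acc=96 shift=7
byte[1]=0xC2 cont=1 payload=0x42: acc |= 66<<7 -> completed=0 acc=8544 shift=14
byte[2]=0x3B cont=0 payload=0x3B: varint #1 complete (value=975200); reset -> completed=1 acc=0 shift=0
byte[3]=0xCF cont=1 payload=0x4F: acc |= 79<<0 -> completed=1 acc=79 shift=7
byte[4]=0x2D cont=0 payload=0x2D: varint #2 complete (value=5839); reset -> completed=2 acc=0 shift=0
byte[5]=0xCF cont=1 payload=0x4F: acc |= 79<<0 -> completed=2 acc=79 shift=7
byte[6]=0xF5 cont=1 payload=0x75: acc |= 117<<7 -> completed=2 acc=15055 shift=14
byte[7]=0xA2 cont=1 payload=0x22: acc |= 34<<14 -> completed=2 acc=572111 shift=21
byte[8]=0x25 cont=0 payload=0x25: varint #3 complete (value=78166735); reset -> completed=3 acc=0 shift=0
byte[9]=0xB4 cont=1 payload=0x34: acc |= 52<<0 -> completed=3 acc=52 shift=7

Answer: 3 52 7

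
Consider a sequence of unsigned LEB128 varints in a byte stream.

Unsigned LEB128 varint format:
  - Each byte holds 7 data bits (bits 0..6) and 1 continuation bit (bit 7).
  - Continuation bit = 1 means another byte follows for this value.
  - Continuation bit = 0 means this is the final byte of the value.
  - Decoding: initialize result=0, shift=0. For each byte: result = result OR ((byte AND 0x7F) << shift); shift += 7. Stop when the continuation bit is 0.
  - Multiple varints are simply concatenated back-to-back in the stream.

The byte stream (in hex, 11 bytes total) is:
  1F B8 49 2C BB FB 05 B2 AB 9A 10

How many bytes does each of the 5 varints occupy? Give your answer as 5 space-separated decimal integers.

Answer: 1 2 1 3 4

Derivation:
  byte[0]=0x1F cont=0 payload=0x1F=31: acc |= 31<<0 -> acc=31 shift=7 [end]
Varint 1: bytes[0:1] = 1F -> value 31 (1 byte(s))
  byte[1]=0xB8 cont=1 payload=0x38=56: acc |= 56<<0 -> acc=56 shift=7
  byte[2]=0x49 cont=0 payload=0x49=73: acc |= 73<<7 -> acc=9400 shift=14 [end]
Varint 2: bytes[1:3] = B8 49 -> value 9400 (2 byte(s))
  byte[3]=0x2C cont=0 payload=0x2C=44: acc |= 44<<0 -> acc=44 shift=7 [end]
Varint 3: bytes[3:4] = 2C -> value 44 (1 byte(s))
  byte[4]=0xBB cont=1 payload=0x3B=59: acc |= 59<<0 -> acc=59 shift=7
  byte[5]=0xFB cont=1 payload=0x7B=123: acc |= 123<<7 -> acc=15803 shift=14
  byte[6]=0x05 cont=0 payload=0x05=5: acc |= 5<<14 -> acc=97723 shift=21 [end]
Varint 4: bytes[4:7] = BB FB 05 -> value 97723 (3 byte(s))
  byte[7]=0xB2 cont=1 payload=0x32=50: acc |= 50<<0 -> acc=50 shift=7
  byte[8]=0xAB cont=1 payload=0x2B=43: acc |= 43<<7 -> acc=5554 shift=14
  byte[9]=0x9A cont=1 payload=0x1A=26: acc |= 26<<14 -> acc=431538 shift=21
  byte[10]=0x10 cont=0 payload=0x10=16: acc |= 16<<21 -> acc=33985970 shift=28 [end]
Varint 5: bytes[7:11] = B2 AB 9A 10 -> value 33985970 (4 byte(s))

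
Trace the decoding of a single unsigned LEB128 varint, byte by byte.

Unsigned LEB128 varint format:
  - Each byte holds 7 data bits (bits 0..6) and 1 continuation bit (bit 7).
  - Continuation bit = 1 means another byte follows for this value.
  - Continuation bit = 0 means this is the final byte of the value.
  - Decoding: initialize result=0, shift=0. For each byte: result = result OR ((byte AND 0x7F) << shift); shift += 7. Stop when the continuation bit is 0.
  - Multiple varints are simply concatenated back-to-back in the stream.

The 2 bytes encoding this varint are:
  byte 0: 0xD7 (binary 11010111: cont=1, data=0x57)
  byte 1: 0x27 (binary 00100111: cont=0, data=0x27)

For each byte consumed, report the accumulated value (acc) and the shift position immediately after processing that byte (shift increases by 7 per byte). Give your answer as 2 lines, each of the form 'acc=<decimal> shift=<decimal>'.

byte 0=0xD7: payload=0x57=87, contrib = 87<<0 = 87; acc -> 87, shift -> 7
byte 1=0x27: payload=0x27=39, contrib = 39<<7 = 4992; acc -> 5079, shift -> 14

Answer: acc=87 shift=7
acc=5079 shift=14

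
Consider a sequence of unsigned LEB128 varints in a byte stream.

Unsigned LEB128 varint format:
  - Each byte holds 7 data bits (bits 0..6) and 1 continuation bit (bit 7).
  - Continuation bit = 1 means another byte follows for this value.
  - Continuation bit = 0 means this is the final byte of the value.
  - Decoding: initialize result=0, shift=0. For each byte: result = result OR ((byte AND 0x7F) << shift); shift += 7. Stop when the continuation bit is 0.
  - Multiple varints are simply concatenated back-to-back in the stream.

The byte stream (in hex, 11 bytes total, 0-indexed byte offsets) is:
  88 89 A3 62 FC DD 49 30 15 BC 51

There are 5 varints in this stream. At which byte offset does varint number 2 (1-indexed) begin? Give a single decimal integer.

Answer: 4

Derivation:
  byte[0]=0x88 cont=1 payload=0x08=8: acc |= 8<<0 -> acc=8 shift=7
  byte[1]=0x89 cont=1 payload=0x09=9: acc |= 9<<7 -> acc=1160 shift=14
  byte[2]=0xA3 cont=1 payload=0x23=35: acc |= 35<<14 -> acc=574600 shift=21
  byte[3]=0x62 cont=0 payload=0x62=98: acc |= 98<<21 -> acc=206095496 shift=28 [end]
Varint 1: bytes[0:4] = 88 89 A3 62 -> value 206095496 (4 byte(s))
  byte[4]=0xFC cont=1 payload=0x7C=124: acc |= 124<<0 -> acc=124 shift=7
  byte[5]=0xDD cont=1 payload=0x5D=93: acc |= 93<<7 -> acc=12028 shift=14
  byte[6]=0x49 cont=0 payload=0x49=73: acc |= 73<<14 -> acc=1208060 shift=21 [end]
Varint 2: bytes[4:7] = FC DD 49 -> value 1208060 (3 byte(s))
  byte[7]=0x30 cont=0 payload=0x30=48: acc |= 48<<0 -> acc=48 shift=7 [end]
Varint 3: bytes[7:8] = 30 -> value 48 (1 byte(s))
  byte[8]=0x15 cont=0 payload=0x15=21: acc |= 21<<0 -> acc=21 shift=7 [end]
Varint 4: bytes[8:9] = 15 -> value 21 (1 byte(s))
  byte[9]=0xBC cont=1 payload=0x3C=60: acc |= 60<<0 -> acc=60 shift=7
  byte[10]=0x51 cont=0 payload=0x51=81: acc |= 81<<7 -> acc=10428 shift=14 [end]
Varint 5: bytes[9:11] = BC 51 -> value 10428 (2 byte(s))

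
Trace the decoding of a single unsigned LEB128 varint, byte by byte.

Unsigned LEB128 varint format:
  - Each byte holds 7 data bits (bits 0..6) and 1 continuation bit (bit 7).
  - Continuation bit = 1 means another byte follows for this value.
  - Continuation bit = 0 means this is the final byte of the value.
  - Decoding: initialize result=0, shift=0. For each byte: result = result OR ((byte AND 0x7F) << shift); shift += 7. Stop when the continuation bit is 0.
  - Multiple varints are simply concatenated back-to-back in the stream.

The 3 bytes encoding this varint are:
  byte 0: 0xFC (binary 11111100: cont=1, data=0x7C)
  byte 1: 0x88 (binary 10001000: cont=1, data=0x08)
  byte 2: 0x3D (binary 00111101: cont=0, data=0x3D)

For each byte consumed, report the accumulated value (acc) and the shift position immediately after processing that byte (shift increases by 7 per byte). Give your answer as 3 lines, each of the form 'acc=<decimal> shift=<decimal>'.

Answer: acc=124 shift=7
acc=1148 shift=14
acc=1000572 shift=21

Derivation:
byte 0=0xFC: payload=0x7C=124, contrib = 124<<0 = 124; acc -> 124, shift -> 7
byte 1=0x88: payload=0x08=8, contrib = 8<<7 = 1024; acc -> 1148, shift -> 14
byte 2=0x3D: payload=0x3D=61, contrib = 61<<14 = 999424; acc -> 1000572, shift -> 21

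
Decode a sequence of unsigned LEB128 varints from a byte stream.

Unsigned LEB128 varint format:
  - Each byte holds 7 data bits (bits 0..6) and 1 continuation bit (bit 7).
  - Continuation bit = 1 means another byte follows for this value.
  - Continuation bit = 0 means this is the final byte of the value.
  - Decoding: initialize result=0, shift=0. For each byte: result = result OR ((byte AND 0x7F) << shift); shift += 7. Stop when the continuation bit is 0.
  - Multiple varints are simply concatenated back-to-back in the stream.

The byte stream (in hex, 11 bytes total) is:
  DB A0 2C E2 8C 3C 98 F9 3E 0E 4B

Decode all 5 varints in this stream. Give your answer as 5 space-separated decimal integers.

Answer: 725083 984674 1031320 14 75

Derivation:
  byte[0]=0xDB cont=1 payload=0x5B=91: acc |= 91<<0 -> acc=91 shift=7
  byte[1]=0xA0 cont=1 payload=0x20=32: acc |= 32<<7 -> acc=4187 shift=14
  byte[2]=0x2C cont=0 payload=0x2C=44: acc |= 44<<14 -> acc=725083 shift=21 [end]
Varint 1: bytes[0:3] = DB A0 2C -> value 725083 (3 byte(s))
  byte[3]=0xE2 cont=1 payload=0x62=98: acc |= 98<<0 -> acc=98 shift=7
  byte[4]=0x8C cont=1 payload=0x0C=12: acc |= 12<<7 -> acc=1634 shift=14
  byte[5]=0x3C cont=0 payload=0x3C=60: acc |= 60<<14 -> acc=984674 shift=21 [end]
Varint 2: bytes[3:6] = E2 8C 3C -> value 984674 (3 byte(s))
  byte[6]=0x98 cont=1 payload=0x18=24: acc |= 24<<0 -> acc=24 shift=7
  byte[7]=0xF9 cont=1 payload=0x79=121: acc |= 121<<7 -> acc=15512 shift=14
  byte[8]=0x3E cont=0 payload=0x3E=62: acc |= 62<<14 -> acc=1031320 shift=21 [end]
Varint 3: bytes[6:9] = 98 F9 3E -> value 1031320 (3 byte(s))
  byte[9]=0x0E cont=0 payload=0x0E=14: acc |= 14<<0 -> acc=14 shift=7 [end]
Varint 4: bytes[9:10] = 0E -> value 14 (1 byte(s))
  byte[10]=0x4B cont=0 payload=0x4B=75: acc |= 75<<0 -> acc=75 shift=7 [end]
Varint 5: bytes[10:11] = 4B -> value 75 (1 byte(s))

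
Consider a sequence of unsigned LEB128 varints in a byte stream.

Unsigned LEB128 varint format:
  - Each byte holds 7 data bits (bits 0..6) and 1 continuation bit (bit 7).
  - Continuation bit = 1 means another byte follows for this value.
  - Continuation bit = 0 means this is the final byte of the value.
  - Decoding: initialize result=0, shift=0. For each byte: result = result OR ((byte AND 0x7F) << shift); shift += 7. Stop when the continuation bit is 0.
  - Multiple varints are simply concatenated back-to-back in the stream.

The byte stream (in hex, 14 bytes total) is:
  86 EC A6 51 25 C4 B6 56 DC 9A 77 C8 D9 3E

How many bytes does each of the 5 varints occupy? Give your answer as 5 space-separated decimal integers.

  byte[0]=0x86 cont=1 payload=0x06=6: acc |= 6<<0 -> acc=6 shift=7
  byte[1]=0xEC cont=1 payload=0x6C=108: acc |= 108<<7 -> acc=13830 shift=14
  byte[2]=0xA6 cont=1 payload=0x26=38: acc |= 38<<14 -> acc=636422 shift=21
  byte[3]=0x51 cont=0 payload=0x51=81: acc |= 81<<21 -> acc=170505734 shift=28 [end]
Varint 1: bytes[0:4] = 86 EC A6 51 -> value 170505734 (4 byte(s))
  byte[4]=0x25 cont=0 payload=0x25=37: acc |= 37<<0 -> acc=37 shift=7 [end]
Varint 2: bytes[4:5] = 25 -> value 37 (1 byte(s))
  byte[5]=0xC4 cont=1 payload=0x44=68: acc |= 68<<0 -> acc=68 shift=7
  byte[6]=0xB6 cont=1 payload=0x36=54: acc |= 54<<7 -> acc=6980 shift=14
  byte[7]=0x56 cont=0 payload=0x56=86: acc |= 86<<14 -> acc=1416004 shift=21 [end]
Varint 3: bytes[5:8] = C4 B6 56 -> value 1416004 (3 byte(s))
  byte[8]=0xDC cont=1 payload=0x5C=92: acc |= 92<<0 -> acc=92 shift=7
  byte[9]=0x9A cont=1 payload=0x1A=26: acc |= 26<<7 -> acc=3420 shift=14
  byte[10]=0x77 cont=0 payload=0x77=119: acc |= 119<<14 -> acc=1953116 shift=21 [end]
Varint 4: bytes[8:11] = DC 9A 77 -> value 1953116 (3 byte(s))
  byte[11]=0xC8 cont=1 payload=0x48=72: acc |= 72<<0 -> acc=72 shift=7
  byte[12]=0xD9 cont=1 payload=0x59=89: acc |= 89<<7 -> acc=11464 shift=14
  byte[13]=0x3E cont=0 payload=0x3E=62: acc |= 62<<14 -> acc=1027272 shift=21 [end]
Varint 5: bytes[11:14] = C8 D9 3E -> value 1027272 (3 byte(s))

Answer: 4 1 3 3 3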